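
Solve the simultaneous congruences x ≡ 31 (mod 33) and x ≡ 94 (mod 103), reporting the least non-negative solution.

Write x = 31 + 33·k. Then 33·k ≡ 94 − 31 ≡ 63 (mod 103).
Need 33⁻¹ mod 103. Extended Euclid on (103, 33):
103 = 3×33 + 4
33 = 8×4 + 1
4 = 4×1 + 0
Back-substitute:
1 = 33 − 8·4
1 = −8·103 + 25·33
33⁻¹ ≡ 25 (mod 103), so k ≡ 25·63 ≡ 30 (mod 103).
x = 31 + 33·30 = 1021.

1021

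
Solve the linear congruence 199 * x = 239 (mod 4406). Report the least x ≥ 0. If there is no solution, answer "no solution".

First find gcd(199, 4406):
4406 = 22·199 + 28
199 = 7·28 + 3
28 = 9·3 + 1
3 = 3·1 + 0
gcd = 1, so a unique solution mod 4406 exists.
Back-substitute for the Bézout coefficients:
1 = 28 − 9·3
1 = −9·199 + 64·28
1 = 64·4406 − 1417·199
So 199·(-1417) ≡ 1 (mod 4406), giving 199⁻¹ ≡ 2989.
x ≡ 199⁻¹·239 ≡ 2989·239 ≡ 599 (mod 4406).

599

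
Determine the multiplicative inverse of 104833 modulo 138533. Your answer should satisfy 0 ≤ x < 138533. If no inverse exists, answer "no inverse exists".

44384

Extended Euclidean algorithm:
138533 = 1·104833 + 33700
104833 = 3·33700 + 3733
33700 = 9·3733 + 103
3733 = 36·103 + 25
103 = 4·25 + 3
25 = 8·3 + 1
3 = 3·1 + 0
The gcd is 1. Working backward:
1 = 25 − 8·3
1 = −8·103 + 33·25
1 = 33·3733 − 1196·103
1 = −1196·33700 + 10797·3733
1 = 10797·104833 − 33587·33700
1 = −33587·138533 + 44384·104833
So 104833·44384 ≡ 1 (mod 138533).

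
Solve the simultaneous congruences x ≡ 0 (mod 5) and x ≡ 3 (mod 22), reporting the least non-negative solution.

Write x = 0 + 5·k. Then 5·k ≡ 3 − 0 ≡ 3 (mod 22).
Need 5⁻¹ mod 22. Extended Euclid on (22, 5):
22 = 4*5 + 2
5 = 2*2 + 1
2 = 2*1 + 0
Back-substitute:
1 = 5 − 2·2
1 = −2·22 + 9·5
5⁻¹ ≡ 9 (mod 22), so k ≡ 9·3 ≡ 5 (mod 22).
x = 0 + 5·5 = 25.

25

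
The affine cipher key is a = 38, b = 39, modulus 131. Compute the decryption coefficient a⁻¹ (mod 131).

gcd(131, 38) by repeated division:
131 = 3·38 + 17
38 = 2·17 + 4
17 = 4·4 + 1
4 = 4·1 + 0
gcd = 1, so the inverse exists. Back-substitute:
1 = 17 − 4·4
1 = −4·38 + 9·17
1 = 9·131 − 31·38
So 38·(-31) ≡ 1 (mod 131), and -31 ≡ 100 (mod 131).

100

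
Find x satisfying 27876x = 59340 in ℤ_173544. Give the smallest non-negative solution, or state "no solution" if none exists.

First find gcd(27876, 173544):
173544 = 6*27876 + 6288
27876 = 4*6288 + 2724
6288 = 2*2724 + 840
2724 = 3*840 + 204
840 = 4*204 + 24
204 = 8*24 + 12
24 = 2*12 + 0
gcd = 12 and 12 | 59340, so solutions exist. Divide through by 12: 2323x ≡ 4945 (mod 14462).
Now find 2323⁻¹ mod 14462:
14462 = 6×2323 + 524
2323 = 4×524 + 227
524 = 2×227 + 70
227 = 3×70 + 17
70 = 4×17 + 2
17 = 8×2 + 1
2 = 2×1 + 0
Back-substitute:
1 = 17 − 8·2
1 = −8·70 + 33·17
1 = 33·227 − 107·70
1 = −107·524 + 247·227
1 = 247·2323 − 1095·524
1 = −1095·14462 + 6817·2323
So 2323⁻¹ ≡ 6817 (mod 14462).
Then x ≡ 6817·4945 ≡ 13605 (mod 14462); the smallest non-negative solution is x = 13605.

13605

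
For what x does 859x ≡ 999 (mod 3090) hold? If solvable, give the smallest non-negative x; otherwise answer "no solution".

2271

First find gcd(859, 3090):
3090 = 3×859 + 513
859 = 1×513 + 346
513 = 1×346 + 167
346 = 2×167 + 12
167 = 13×12 + 11
12 = 1×11 + 1
11 = 11×1 + 0
gcd = 1, so a unique solution mod 3090 exists.
Back-substitute for the Bézout coefficients:
1 = 12 − 11
1 = −167 + 14·12
1 = 14·346 − 29·167
1 = −29·513 + 43·346
1 = 43·859 − 72·513
1 = −72·3090 + 259·859
So 859·(259) ≡ 1 (mod 3090), giving 859⁻¹ ≡ 259.
x ≡ 859⁻¹·999 ≡ 259·999 ≡ 2271 (mod 3090).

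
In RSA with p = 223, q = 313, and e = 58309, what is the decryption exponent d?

51997

φ(n) = (p−1)(q−1) = 222·312 = 69264.
Need d with 58309·d ≡ 1 (mod 69264). Apply the extended Euclidean algorithm:
69264 = 1×58309 + 10955
58309 = 5×10955 + 3534
10955 = 3×3534 + 353
3534 = 10×353 + 4
353 = 88×4 + 1
4 = 4×1 + 0
Back-substitute:
1 = 353 − 88·4
1 = −88·3534 + 881·353
1 = 881·10955 − 2731·3534
1 = −2731·58309 + 14536·10955
1 = 14536·69264 − 17267·58309
So 58309·(-17267) ≡ 1 (mod 69264), hence d ≡ -17267 ≡ 51997 (mod 69264).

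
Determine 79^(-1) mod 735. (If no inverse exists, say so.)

Apply the Euclidean algorithm to 735 and 79:
735 = 9×79 + 24
79 = 3×24 + 7
24 = 3×7 + 3
7 = 2×3 + 1
3 = 3×1 + 0
The gcd is 1. Working backward:
1 = 7 − 2·3
1 = −2·24 + 7·7
1 = 7·79 − 23·24
1 = −23·735 + 214·79
So 79·214 ≡ 1 (mod 735).

214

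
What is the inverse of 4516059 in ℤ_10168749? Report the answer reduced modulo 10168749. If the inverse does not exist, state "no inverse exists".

no inverse exists

Euclidean algorithm on 10168749, 4516059:
10168749 = 2*4516059 + 1136631
4516059 = 3*1136631 + 1106166
1136631 = 1*1106166 + 30465
1106166 = 36*30465 + 9426
30465 = 3*9426 + 2187
9426 = 4*2187 + 678
2187 = 3*678 + 153
678 = 4*153 + 66
153 = 2*66 + 21
66 = 3*21 + 3
21 = 7*3 + 0
The gcd is 3, not 1, hence no inverse exists.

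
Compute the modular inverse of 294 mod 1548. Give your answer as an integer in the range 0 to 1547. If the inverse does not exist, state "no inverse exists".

Compute gcd(294, 1548):
1548 = 5×294 + 78
294 = 3×78 + 60
78 = 1×60 + 18
60 = 3×18 + 6
18 = 3×6 + 0
The gcd is 6, not 1, hence no inverse exists.

no inverse exists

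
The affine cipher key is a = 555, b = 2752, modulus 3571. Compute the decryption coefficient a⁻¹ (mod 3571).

gcd(3571, 555) by repeated division:
3571 = 6*555 + 241
555 = 2*241 + 73
241 = 3*73 + 22
73 = 3*22 + 7
22 = 3*7 + 1
7 = 7*1 + 0
The gcd is 1. Working backward:
1 = 22 − 3·7
1 = −3·73 + 10·22
1 = 10·241 − 33·73
1 = −33·555 + 76·241
1 = 76·3571 − 489·555
Hence 555⁻¹ ≡ -489 ≡ 3082 (mod 3571).

3082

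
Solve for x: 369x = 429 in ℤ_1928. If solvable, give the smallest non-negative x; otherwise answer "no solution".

973

First find gcd(369, 1928):
1928 = 5·369 + 83
369 = 4·83 + 37
83 = 2·37 + 9
37 = 4·9 + 1
9 = 9·1 + 0
gcd = 1, so a unique solution mod 1928 exists.
Back-substitute for the Bézout coefficients:
1 = 37 − 4·9
1 = −4·83 + 9·37
1 = 9·369 − 40·83
1 = −40·1928 + 209·369
So 369·(209) ≡ 1 (mod 1928), giving 369⁻¹ ≡ 209.
x ≡ 369⁻¹·429 ≡ 209·429 ≡ 973 (mod 1928).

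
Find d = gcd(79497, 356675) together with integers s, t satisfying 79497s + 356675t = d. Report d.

Apply Euclid's algorithm to 356675 and 79497:
356675 = 4×79497 + 38687
79497 = 2×38687 + 2123
38687 = 18×2123 + 473
2123 = 4×473 + 231
473 = 2×231 + 11
231 = 21×11 + 0
gcd(79497, 356675) = 11.
Back-substituting:
11 = 473 − 2·231
11 = −2·2123 + 9·473
11 = 9·38687 − 164·2123
11 = −164·79497 + 337·38687
11 = 337·356675 − 1512·79497
So 11 = (337)·356675 + (-1512)·79497.

11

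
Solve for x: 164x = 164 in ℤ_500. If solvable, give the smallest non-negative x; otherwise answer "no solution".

1

First find gcd(164, 500):
500 = 3·164 + 8
164 = 20·8 + 4
8 = 2·4 + 0
gcd = 4 and 4 | 164, so solutions exist. Divide through by 4: 41x ≡ 41 (mod 125).
Now find 41⁻¹ mod 125:
125 = 3*41 + 2
41 = 20*2 + 1
2 = 2*1 + 0
Back-substitute:
1 = 41 − 20·2
1 = −20·125 + 61·41
So 41⁻¹ ≡ 61 (mod 125).
Then x ≡ 61·41 ≡ 1 (mod 125); the smallest non-negative solution is x = 1.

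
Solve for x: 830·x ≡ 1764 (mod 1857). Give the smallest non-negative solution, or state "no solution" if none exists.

378

First find gcd(830, 1857):
1857 = 2·830 + 197
830 = 4·197 + 42
197 = 4·42 + 29
42 = 1·29 + 13
29 = 2·13 + 3
13 = 4·3 + 1
3 = 3·1 + 0
gcd = 1, so a unique solution mod 1857 exists.
Back-substitute for the Bézout coefficients:
1 = 13 − 4·3
1 = −4·29 + 9·13
1 = 9·42 − 13·29
1 = −13·197 + 61·42
1 = 61·830 − 257·197
1 = −257·1857 + 575·830
So 830·(575) ≡ 1 (mod 1857), giving 830⁻¹ ≡ 575.
x ≡ 830⁻¹·1764 ≡ 575·1764 ≡ 378 (mod 1857).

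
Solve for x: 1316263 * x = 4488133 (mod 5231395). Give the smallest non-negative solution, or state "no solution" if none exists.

310466

First find gcd(1316263, 5231395):
5231395 = 3·1316263 + 1282606
1316263 = 1·1282606 + 33657
1282606 = 38·33657 + 3640
33657 = 9·3640 + 897
3640 = 4·897 + 52
897 = 17·52 + 13
52 = 4·13 + 0
gcd = 13 and 13 | 4488133, so solutions exist. Divide through by 13: 101251x ≡ 345241 (mod 402415).
Now find 101251⁻¹ mod 402415:
402415 = 3*101251 + 98662
101251 = 1*98662 + 2589
98662 = 38*2589 + 280
2589 = 9*280 + 69
280 = 4*69 + 4
69 = 17*4 + 1
4 = 4*1 + 0
Back-substitute:
1 = 69 − 17·4
1 = −17·280 + 69·69
1 = 69·2589 − 638·280
1 = −638·98662 + 24313·2589
1 = 24313·101251 − 24951·98662
1 = −24951·402415 + 99166·101251
So 101251⁻¹ ≡ 99166 (mod 402415).
Then x ≡ 99166·345241 ≡ 310466 (mod 402415); the smallest non-negative solution is x = 310466.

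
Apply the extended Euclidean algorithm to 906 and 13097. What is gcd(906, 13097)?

Apply Euclid's algorithm to 13097 and 906:
13097 = 14×906 + 413
906 = 2×413 + 80
413 = 5×80 + 13
80 = 6×13 + 2
13 = 6×2 + 1
2 = 2×1 + 0
gcd(906, 13097) = 1.
Express as a combination:
1 = 13 − 6·2
1 = −6·80 + 37·13
1 = 37·413 − 191·80
1 = −191·906 + 419·413
1 = 419·13097 − 6057·906
So 1 = (419)·13097 + (-6057)·906.

1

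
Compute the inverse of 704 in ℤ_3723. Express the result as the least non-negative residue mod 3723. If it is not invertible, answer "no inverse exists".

2861

Extended Euclidean algorithm:
3723 = 5*704 + 203
704 = 3*203 + 95
203 = 2*95 + 13
95 = 7*13 + 4
13 = 3*4 + 1
4 = 4*1 + 0
gcd = 1, so the inverse exists. Back-substitute:
1 = 13 − 3·4
1 = −3·95 + 22·13
1 = 22·203 − 47·95
1 = −47·704 + 163·203
1 = 163·3723 − 862·704
So 704·(-862) ≡ 1 (mod 3723), and -862 ≡ 2861 (mod 3723).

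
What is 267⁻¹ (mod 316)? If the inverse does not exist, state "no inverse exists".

187

gcd(316, 267) by repeated division:
316 = 1*267 + 49
267 = 5*49 + 22
49 = 2*22 + 5
22 = 4*5 + 2
5 = 2*2 + 1
2 = 2*1 + 0
Since gcd(267, 316) = 1, back-substitute to write 1 as a combination:
1 = 5 − 2·2
1 = −2·22 + 9·5
1 = 9·49 − 20·22
1 = −20·267 + 109·49
1 = 109·316 − 129·267
Hence 267⁻¹ ≡ -129 ≡ 187 (mod 316).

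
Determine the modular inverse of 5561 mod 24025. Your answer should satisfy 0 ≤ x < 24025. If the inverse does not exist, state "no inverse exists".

5841

gcd(24025, 5561) by repeated division:
24025 = 4·5561 + 1781
5561 = 3·1781 + 218
1781 = 8·218 + 37
218 = 5·37 + 33
37 = 1·33 + 4
33 = 8·4 + 1
4 = 4·1 + 0
gcd = 1, so the inverse exists. Back-substitute:
1 = 33 − 8·4
1 = −8·37 + 9·33
1 = 9·218 − 53·37
1 = −53·1781 + 433·218
1 = 433·5561 − 1352·1781
1 = −1352·24025 + 5841·5561
So 5561·5841 ≡ 1 (mod 24025).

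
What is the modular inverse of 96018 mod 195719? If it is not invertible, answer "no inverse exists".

Run Euclid on (195719, 96018):
195719 = 2×96018 + 3683
96018 = 26×3683 + 260
3683 = 14×260 + 43
260 = 6×43 + 2
43 = 21×2 + 1
2 = 2×1 + 0
Since gcd(96018, 195719) = 1, back-substitute to write 1 as a combination:
1 = 43 − 21·2
1 = −21·260 + 127·43
1 = 127·3683 − 1799·260
1 = −1799·96018 + 46901·3683
1 = 46901·195719 − 95601·96018
So 96018·(-95601) ≡ 1 (mod 195719), and -95601 ≡ 100118 (mod 195719).

100118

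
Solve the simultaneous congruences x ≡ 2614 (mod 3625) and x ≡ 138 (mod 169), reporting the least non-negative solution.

Write x = 2614 + 3625·k. Then 3625·k ≡ 138 − 2614 ≡ 59 (mod 169).
Need 3625⁻¹ mod 169. Extended Euclid on (169, 76):
169 = 2·76 + 17
76 = 4·17 + 8
17 = 2·8 + 1
8 = 8·1 + 0
Back-substitute:
1 = 17 − 2·8
1 = −2·76 + 9·17
1 = 9·169 − 20·76
3625⁻¹ ≡ 149 (mod 169), so k ≡ 149·59 ≡ 3 (mod 169).
x = 2614 + 3625·3 = 13489.

13489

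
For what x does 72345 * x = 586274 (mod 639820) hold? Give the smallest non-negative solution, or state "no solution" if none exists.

no solution

gcd(72345, 639820):
639820 = 8·72345 + 61060
72345 = 1·61060 + 11285
61060 = 5·11285 + 4635
11285 = 2·4635 + 2015
4635 = 2·2015 + 605
2015 = 3·605 + 200
605 = 3·200 + 5
200 = 40·5 + 0
gcd = 5, but 5 ∤ 586274, so the congruence has no solution.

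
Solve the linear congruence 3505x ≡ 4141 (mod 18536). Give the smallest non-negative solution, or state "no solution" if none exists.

First find gcd(3505, 18536):
18536 = 5·3505 + 1011
3505 = 3·1011 + 472
1011 = 2·472 + 67
472 = 7·67 + 3
67 = 22·3 + 1
3 = 3·1 + 0
gcd = 1, so a unique solution mod 18536 exists.
Back-substitute for the Bézout coefficients:
1 = 67 − 22·3
1 = −22·472 + 155·67
1 = 155·1011 − 332·472
1 = −332·3505 + 1151·1011
1 = 1151·18536 − 6087·3505
So 3505·(-6087) ≡ 1 (mod 18536), giving 3505⁻¹ ≡ 12449.
x ≡ 3505⁻¹·4141 ≡ 12449·4141 ≡ 2693 (mod 18536).

2693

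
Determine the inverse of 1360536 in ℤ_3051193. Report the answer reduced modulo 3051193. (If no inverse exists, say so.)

Run Euclid on (3051193, 1360536):
3051193 = 2*1360536 + 330121
1360536 = 4*330121 + 40052
330121 = 8*40052 + 9705
40052 = 4*9705 + 1232
9705 = 7*1232 + 1081
1232 = 1*1081 + 151
1081 = 7*151 + 24
151 = 6*24 + 7
24 = 3*7 + 3
7 = 2*3 + 1
3 = 3*1 + 0
The gcd is 1. Working backward:
1 = 7 − 2·3
1 = −2·24 + 7·7
1 = 7·151 − 44·24
1 = −44·1081 + 315·151
1 = 315·1232 − 359·1081
1 = −359·9705 + 2828·1232
1 = 2828·40052 − 11671·9705
1 = −11671·330121 + 96196·40052
1 = 96196·1360536 − 396455·330121
1 = −396455·3051193 + 889106·1360536
So 1360536·889106 ≡ 1 (mod 3051193).

889106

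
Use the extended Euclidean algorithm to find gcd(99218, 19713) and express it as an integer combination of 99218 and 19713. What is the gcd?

Euclidean algorithm:
99218 = 5*19713 + 653
19713 = 30*653 + 123
653 = 5*123 + 38
123 = 3*38 + 9
38 = 4*9 + 2
9 = 4*2 + 1
2 = 2*1 + 0
gcd(99218, 19713) = 1.
Express as a combination:
1 = 9 − 4·2
1 = −4·38 + 17·9
1 = 17·123 − 55·38
1 = −55·653 + 292·123
1 = 292·19713 − 8815·653
1 = −8815·99218 + 44367·19713
So 1 = (-8815)·99218 + (44367)·19713.

1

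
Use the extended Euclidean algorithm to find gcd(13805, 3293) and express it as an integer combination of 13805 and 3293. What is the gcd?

Repeated division:
13805 = 4·3293 + 633
3293 = 5·633 + 128
633 = 4·128 + 121
128 = 1·121 + 7
121 = 17·7 + 2
7 = 3·2 + 1
2 = 2·1 + 0
gcd(13805, 3293) = 1.
Back-substituting:
1 = 7 − 3·2
1 = −3·121 + 52·7
1 = 52·128 − 55·121
1 = −55·633 + 272·128
1 = 272·3293 − 1415·633
1 = −1415·13805 + 5932·3293
So 1 = (-1415)·13805 + (5932)·3293.

1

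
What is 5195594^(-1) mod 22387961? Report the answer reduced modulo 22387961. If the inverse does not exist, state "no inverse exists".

765710

gcd(22387961, 5195594) by repeated division:
22387961 = 4·5195594 + 1605585
5195594 = 3·1605585 + 378839
1605585 = 4·378839 + 90229
378839 = 4·90229 + 17923
90229 = 5·17923 + 614
17923 = 29·614 + 117
614 = 5·117 + 29
117 = 4·29 + 1
29 = 29·1 + 0
Since gcd(5195594, 22387961) = 1, back-substitute to write 1 as a combination:
1 = 117 − 4·29
1 = −4·614 + 21·117
1 = 21·17923 − 613·614
1 = −613·90229 + 3086·17923
1 = 3086·378839 − 12957·90229
1 = −12957·1605585 + 54914·378839
1 = 54914·5195594 − 177699·1605585
1 = −177699·22387961 + 765710·5195594
So 5195594·765710 ≡ 1 (mod 22387961).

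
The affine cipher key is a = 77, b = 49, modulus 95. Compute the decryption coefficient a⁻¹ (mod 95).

58

gcd(95, 77) by repeated division:
95 = 1·77 + 18
77 = 4·18 + 5
18 = 3·5 + 3
5 = 1·3 + 2
3 = 1·2 + 1
2 = 2·1 + 0
Since gcd(77, 95) = 1, back-substitute to write 1 as a combination:
1 = 3 − 2
1 = −5 + 2·3
1 = 2·18 − 7·5
1 = −7·77 + 30·18
1 = 30·95 − 37·77
So 77·(-37) ≡ 1 (mod 95), and -37 ≡ 58 (mod 95).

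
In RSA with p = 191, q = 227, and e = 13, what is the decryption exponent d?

φ(n) = (p−1)(q−1) = 190·226 = 42940.
Need d with 13·d ≡ 1 (mod 42940). Apply the extended Euclidean algorithm:
42940 = 3303*13 + 1
13 = 13*1 + 0
Back-substitute:
1 = 42940 − 3303·13
So 13·(-3303) ≡ 1 (mod 42940), hence d ≡ -3303 ≡ 39637 (mod 42940).

39637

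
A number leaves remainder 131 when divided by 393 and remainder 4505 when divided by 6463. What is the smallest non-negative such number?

1555625

Write x = 131 + 393·k. Then 393·k ≡ 4505 − 131 ≡ 4374 (mod 6463).
Need 393⁻¹ mod 6463. Extended Euclid on (6463, 393):
6463 = 16*393 + 175
393 = 2*175 + 43
175 = 4*43 + 3
43 = 14*3 + 1
3 = 3*1 + 0
Back-substitute:
1 = 43 − 14·3
1 = −14·175 + 57·43
1 = 57·393 − 128·175
1 = −128·6463 + 2105·393
393⁻¹ ≡ 2105 (mod 6463), so k ≡ 2105·4374 ≡ 3958 (mod 6463).
x = 131 + 393·3958 = 1555625.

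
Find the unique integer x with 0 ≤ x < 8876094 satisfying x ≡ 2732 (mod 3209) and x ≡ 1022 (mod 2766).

Write x = 2732 + 3209·k. Then 3209·k ≡ 1022 − 2732 ≡ 1056 (mod 2766).
Need 3209⁻¹ mod 2766. Extended Euclid on (2766, 443):
2766 = 6×443 + 108
443 = 4×108 + 11
108 = 9×11 + 9
11 = 1×9 + 2
9 = 4×2 + 1
2 = 2×1 + 0
Back-substitute:
1 = 9 − 4·2
1 = −4·11 + 5·9
1 = 5·108 − 49·11
1 = −49·443 + 201·108
1 = 201·2766 − 1255·443
3209⁻¹ ≡ 1511 (mod 2766), so k ≡ 1511·1056 ≡ 2400 (mod 2766).
x = 2732 + 3209·2400 = 7704332.

7704332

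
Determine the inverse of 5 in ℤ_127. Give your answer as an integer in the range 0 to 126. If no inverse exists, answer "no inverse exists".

51

Extended Euclidean algorithm:
127 = 25·5 + 2
5 = 2·2 + 1
2 = 2·1 + 0
The gcd is 1. Working backward:
1 = 5 − 2·2
1 = −2·127 + 51·5
So 5·51 ≡ 1 (mod 127).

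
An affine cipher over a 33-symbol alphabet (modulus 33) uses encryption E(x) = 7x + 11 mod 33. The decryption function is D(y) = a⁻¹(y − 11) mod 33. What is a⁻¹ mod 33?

Extended Euclidean algorithm:
33 = 4·7 + 5
7 = 1·5 + 2
5 = 2·2 + 1
2 = 2·1 + 0
The gcd is 1. Working backward:
1 = 5 − 2·2
1 = −2·7 + 3·5
1 = 3·33 − 14·7
Thus 7·(-14) ≡ 1 (mod 33); reducing, -14 mod 33 = 19.

19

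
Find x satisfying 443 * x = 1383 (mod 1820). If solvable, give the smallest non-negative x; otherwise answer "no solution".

681

First find gcd(443, 1820):
1820 = 4·443 + 48
443 = 9·48 + 11
48 = 4·11 + 4
11 = 2·4 + 3
4 = 1·3 + 1
3 = 3·1 + 0
gcd = 1, so a unique solution mod 1820 exists.
Back-substitute for the Bézout coefficients:
1 = 4 − 3
1 = −11 + 3·4
1 = 3·48 − 13·11
1 = −13·443 + 120·48
1 = 120·1820 − 493·443
So 443·(-493) ≡ 1 (mod 1820), giving 443⁻¹ ≡ 1327.
x ≡ 443⁻¹·1383 ≡ 1327·1383 ≡ 681 (mod 1820).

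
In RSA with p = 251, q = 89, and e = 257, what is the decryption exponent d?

φ(n) = (p−1)(q−1) = 250·88 = 22000.
Need d with 257·d ≡ 1 (mod 22000). Apply the extended Euclidean algorithm:
22000 = 85*257 + 155
257 = 1*155 + 102
155 = 1*102 + 53
102 = 1*53 + 49
53 = 1*49 + 4
49 = 12*4 + 1
4 = 4*1 + 0
Back-substitute:
1 = 49 − 12·4
1 = −12·53 + 13·49
1 = 13·102 − 25·53
1 = −25·155 + 38·102
1 = 38·257 − 63·155
1 = −63·22000 + 5393·257
So 257·5393 ≡ 1 (mod 22000), hence d = 5393.

5393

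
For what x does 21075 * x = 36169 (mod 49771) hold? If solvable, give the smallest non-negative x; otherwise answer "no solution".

47319

First find gcd(21075, 49771):
49771 = 2×21075 + 7621
21075 = 2×7621 + 5833
7621 = 1×5833 + 1788
5833 = 3×1788 + 469
1788 = 3×469 + 381
469 = 1×381 + 88
381 = 4×88 + 29
88 = 3×29 + 1
29 = 29×1 + 0
gcd = 1, so a unique solution mod 49771 exists.
Back-substitute for the Bézout coefficients:
1 = 88 − 3·29
1 = −3·381 + 13·88
1 = 13·469 − 16·381
1 = −16·1788 + 61·469
1 = 61·5833 − 199·1788
1 = −199·7621 + 260·5833
1 = 260·21075 − 719·7621
1 = −719·49771 + 1698·21075
So 21075·(1698) ≡ 1 (mod 49771), giving 21075⁻¹ ≡ 1698.
x ≡ 21075⁻¹·36169 ≡ 1698·36169 ≡ 47319 (mod 49771).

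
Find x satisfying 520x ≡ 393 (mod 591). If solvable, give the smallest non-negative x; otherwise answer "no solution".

111

First find gcd(520, 591):
591 = 1×520 + 71
520 = 7×71 + 23
71 = 3×23 + 2
23 = 11×2 + 1
2 = 2×1 + 0
gcd = 1, so a unique solution mod 591 exists.
Back-substitute for the Bézout coefficients:
1 = 23 − 11·2
1 = −11·71 + 34·23
1 = 34·520 − 249·71
1 = −249·591 + 283·520
So 520·(283) ≡ 1 (mod 591), giving 520⁻¹ ≡ 283.
x ≡ 520⁻¹·393 ≡ 283·393 ≡ 111 (mod 591).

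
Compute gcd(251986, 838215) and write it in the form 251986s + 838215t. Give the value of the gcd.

7

Euclidean algorithm:
838215 = 3*251986 + 82257
251986 = 3*82257 + 5215
82257 = 15*5215 + 4032
5215 = 1*4032 + 1183
4032 = 3*1183 + 483
1183 = 2*483 + 217
483 = 2*217 + 49
217 = 4*49 + 21
49 = 2*21 + 7
21 = 3*7 + 0
gcd(251986, 838215) = 7.
Express as a combination:
7 = 49 − 2·21
7 = −2·217 + 9·49
7 = 9·483 − 20·217
7 = −20·1183 + 49·483
7 = 49·4032 − 167·1183
7 = −167·5215 + 216·4032
7 = 216·82257 − 3407·5215
7 = −3407·251986 + 10437·82257
7 = 10437·838215 − 34718·251986
So 7 = (10437)·838215 + (-34718)·251986.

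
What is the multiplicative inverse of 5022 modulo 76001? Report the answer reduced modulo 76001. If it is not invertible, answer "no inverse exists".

68752

Run Euclid on (76001, 5022):
76001 = 15·5022 + 671
5022 = 7·671 + 325
671 = 2·325 + 21
325 = 15·21 + 10
21 = 2·10 + 1
10 = 10·1 + 0
The gcd is 1. Working backward:
1 = 21 − 2·10
1 = −2·325 + 31·21
1 = 31·671 − 64·325
1 = −64·5022 + 479·671
1 = 479·76001 − 7249·5022
Thus 5022·(-7249) ≡ 1 (mod 76001); reducing, -7249 mod 76001 = 68752.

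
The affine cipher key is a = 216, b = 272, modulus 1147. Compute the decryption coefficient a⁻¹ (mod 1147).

gcd(1147, 216) by repeated division:
1147 = 5×216 + 67
216 = 3×67 + 15
67 = 4×15 + 7
15 = 2×7 + 1
7 = 7×1 + 0
The gcd is 1. Working backward:
1 = 15 − 2·7
1 = −2·67 + 9·15
1 = 9·216 − 29·67
1 = −29·1147 + 154·216
So 216·154 ≡ 1 (mod 1147).

154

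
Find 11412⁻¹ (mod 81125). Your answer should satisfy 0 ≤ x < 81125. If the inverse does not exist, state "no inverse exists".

gcd(81125, 11412) by repeated division:
81125 = 7×11412 + 1241
11412 = 9×1241 + 243
1241 = 5×243 + 26
243 = 9×26 + 9
26 = 2×9 + 8
9 = 1×8 + 1
8 = 8×1 + 0
gcd = 1, so the inverse exists. Back-substitute:
1 = 9 − 8
1 = −26 + 3·9
1 = 3·243 − 28·26
1 = −28·1241 + 143·243
1 = 143·11412 − 1315·1241
1 = −1315·81125 + 9348·11412
So 11412·9348 ≡ 1 (mod 81125).

9348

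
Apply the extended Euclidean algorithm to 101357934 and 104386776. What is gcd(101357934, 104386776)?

6

Euclidean algorithm:
104386776 = 1·101357934 + 3028842
101357934 = 33·3028842 + 1406148
3028842 = 2·1406148 + 216546
1406148 = 6·216546 + 106872
216546 = 2·106872 + 2802
106872 = 38·2802 + 396
2802 = 7·396 + 30
396 = 13·30 + 6
30 = 5·6 + 0
gcd(101357934, 104386776) = 6.
Back-substituting:
6 = 396 − 13·30
6 = −13·2802 + 92·396
6 = 92·106872 − 3509·2802
6 = −3509·216546 + 7110·106872
6 = 7110·1406148 − 46169·216546
6 = −46169·3028842 + 99448·1406148
6 = 99448·101357934 − 3327953·3028842
6 = −3327953·104386776 + 3427401·101357934
So 6 = (-3327953)·104386776 + (3427401)·101357934.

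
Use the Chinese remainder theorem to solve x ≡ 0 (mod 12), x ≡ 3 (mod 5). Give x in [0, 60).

Write x = 0 + 12·k. Then 12·k ≡ 3 − 0 ≡ 3 (mod 5).
Need 12⁻¹ mod 5. Extended Euclid on (5, 2):
5 = 2×2 + 1
2 = 2×1 + 0
Back-substitute:
1 = 5 − 2·2
12⁻¹ ≡ 3 (mod 5), so k ≡ 3·3 ≡ 4 (mod 5).
x = 0 + 12·4 = 48.

48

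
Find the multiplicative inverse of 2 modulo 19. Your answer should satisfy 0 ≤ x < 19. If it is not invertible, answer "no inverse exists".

gcd(19, 2) by repeated division:
19 = 9×2 + 1
2 = 2×1 + 0
Since gcd(2, 19) = 1, back-substitute to write 1 as a combination:
1 = 19 − 9·2
Hence 2⁻¹ ≡ -9 ≡ 10 (mod 19).

10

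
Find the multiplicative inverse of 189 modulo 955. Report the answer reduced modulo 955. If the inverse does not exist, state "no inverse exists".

859

Extended Euclidean algorithm:
955 = 5·189 + 10
189 = 18·10 + 9
10 = 1·9 + 1
9 = 9·1 + 0
Since gcd(189, 955) = 1, back-substitute to write 1 as a combination:
1 = 10 − 9
1 = −189 + 19·10
1 = 19·955 − 96·189
Thus 189·(-96) ≡ 1 (mod 955); reducing, -96 mod 955 = 859.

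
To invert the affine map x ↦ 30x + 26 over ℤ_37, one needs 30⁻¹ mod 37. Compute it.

Apply the Euclidean algorithm to 37 and 30:
37 = 1·30 + 7
30 = 4·7 + 2
7 = 3·2 + 1
2 = 2·1 + 0
The gcd is 1. Working backward:
1 = 7 − 3·2
1 = −3·30 + 13·7
1 = 13·37 − 16·30
So 30·(-16) ≡ 1 (mod 37), and -16 ≡ 21 (mod 37).

21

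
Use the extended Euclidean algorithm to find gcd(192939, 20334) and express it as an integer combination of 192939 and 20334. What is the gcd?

Euclidean algorithm:
192939 = 9*20334 + 9933
20334 = 2*9933 + 468
9933 = 21*468 + 105
468 = 4*105 + 48
105 = 2*48 + 9
48 = 5*9 + 3
9 = 3*3 + 0
gcd(192939, 20334) = 3.
Express as a combination:
3 = 48 − 5·9
3 = −5·105 + 11·48
3 = 11·468 − 49·105
3 = −49·9933 + 1040·468
3 = 1040·20334 − 2129·9933
3 = −2129·192939 + 20201·20334
So 3 = (-2129)·192939 + (20201)·20334.

3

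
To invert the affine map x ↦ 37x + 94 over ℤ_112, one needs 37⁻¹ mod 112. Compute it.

Apply the Euclidean algorithm to 112 and 37:
112 = 3*37 + 1
37 = 37*1 + 0
The gcd is 1. Working backward:
1 = 112 − 3·37
So 37·(-3) ≡ 1 (mod 112), and -3 ≡ 109 (mod 112).

109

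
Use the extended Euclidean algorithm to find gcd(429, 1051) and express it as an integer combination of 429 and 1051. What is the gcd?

1

Repeated division:
1051 = 2*429 + 193
429 = 2*193 + 43
193 = 4*43 + 21
43 = 2*21 + 1
21 = 21*1 + 0
gcd(429, 1051) = 1.
Back-substituting:
1 = 43 − 2·21
1 = −2·193 + 9·43
1 = 9·429 − 20·193
1 = −20·1051 + 49·429
So 1 = (-20)·1051 + (49)·429.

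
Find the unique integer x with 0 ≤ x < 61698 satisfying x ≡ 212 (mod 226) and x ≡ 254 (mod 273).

14450

Write x = 212 + 226·k. Then 226·k ≡ 254 − 212 ≡ 42 (mod 273).
Need 226⁻¹ mod 273. Extended Euclid on (273, 226):
273 = 1·226 + 47
226 = 4·47 + 38
47 = 1·38 + 9
38 = 4·9 + 2
9 = 4·2 + 1
2 = 2·1 + 0
Back-substitute:
1 = 9 − 4·2
1 = −4·38 + 17·9
1 = 17·47 − 21·38
1 = −21·226 + 101·47
1 = 101·273 − 122·226
226⁻¹ ≡ 151 (mod 273), so k ≡ 151·42 ≡ 63 (mod 273).
x = 212 + 226·63 = 14450.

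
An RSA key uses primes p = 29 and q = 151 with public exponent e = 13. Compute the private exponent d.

3877

φ(n) = (p−1)(q−1) = 28·150 = 4200.
Need d with 13·d ≡ 1 (mod 4200). Apply the extended Euclidean algorithm:
4200 = 323·13 + 1
13 = 13·1 + 0
Back-substitute:
1 = 4200 − 323·13
So 13·(-323) ≡ 1 (mod 4200), hence d ≡ -323 ≡ 3877 (mod 4200).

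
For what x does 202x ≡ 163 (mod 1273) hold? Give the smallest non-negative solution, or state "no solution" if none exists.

297

First find gcd(202, 1273):
1273 = 6·202 + 61
202 = 3·61 + 19
61 = 3·19 + 4
19 = 4·4 + 3
4 = 1·3 + 1
3 = 3·1 + 0
gcd = 1, so a unique solution mod 1273 exists.
Back-substitute for the Bézout coefficients:
1 = 4 − 3
1 = −19 + 5·4
1 = 5·61 − 16·19
1 = −16·202 + 53·61
1 = 53·1273 − 334·202
So 202·(-334) ≡ 1 (mod 1273), giving 202⁻¹ ≡ 939.
x ≡ 202⁻¹·163 ≡ 939·163 ≡ 297 (mod 1273).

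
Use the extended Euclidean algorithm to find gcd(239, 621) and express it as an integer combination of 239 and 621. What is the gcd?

1

Apply Euclid's algorithm to 621 and 239:
621 = 2·239 + 143
239 = 1·143 + 96
143 = 1·96 + 47
96 = 2·47 + 2
47 = 23·2 + 1
2 = 2·1 + 0
gcd(239, 621) = 1.
Working backward:
1 = 47 − 23·2
1 = −23·96 + 47·47
1 = 47·143 − 70·96
1 = −70·239 + 117·143
1 = 117·621 − 304·239
So 1 = (117)·621 + (-304)·239.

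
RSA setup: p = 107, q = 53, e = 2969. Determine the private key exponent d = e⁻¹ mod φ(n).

φ(n) = (p−1)(q−1) = 106·52 = 5512.
Need d with 2969·d ≡ 1 (mod 5512). Apply the extended Euclidean algorithm:
5512 = 1*2969 + 2543
2969 = 1*2543 + 426
2543 = 5*426 + 413
426 = 1*413 + 13
413 = 31*13 + 10
13 = 1*10 + 3
10 = 3*3 + 1
3 = 3*1 + 0
Back-substitute:
1 = 10 − 3·3
1 = −3·13 + 4·10
1 = 4·413 − 127·13
1 = −127·426 + 131·413
1 = 131·2543 − 782·426
1 = −782·2969 + 913·2543
1 = 913·5512 − 1695·2969
So 2969·(-1695) ≡ 1 (mod 5512), hence d ≡ -1695 ≡ 3817 (mod 5512).

3817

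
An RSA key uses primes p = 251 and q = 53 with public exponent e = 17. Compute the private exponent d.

φ(n) = (p−1)(q−1) = 250·52 = 13000.
Need d with 17·d ≡ 1 (mod 13000). Apply the extended Euclidean algorithm:
13000 = 764*17 + 12
17 = 1*12 + 5
12 = 2*5 + 2
5 = 2*2 + 1
2 = 2*1 + 0
Back-substitute:
1 = 5 − 2·2
1 = −2·12 + 5·5
1 = 5·17 − 7·12
1 = −7·13000 + 5353·17
So 17·5353 ≡ 1 (mod 13000), hence d = 5353.

5353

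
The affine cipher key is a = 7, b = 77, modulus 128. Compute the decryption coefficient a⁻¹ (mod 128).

55

Run Euclid on (128, 7):
128 = 18*7 + 2
7 = 3*2 + 1
2 = 2*1 + 0
gcd = 1, so the inverse exists. Back-substitute:
1 = 7 − 3·2
1 = −3·128 + 55·7
So 7·55 ≡ 1 (mod 128).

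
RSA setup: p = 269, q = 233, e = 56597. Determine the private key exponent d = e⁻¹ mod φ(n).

φ(n) = (p−1)(q−1) = 268·232 = 62176.
Need d with 56597·d ≡ 1 (mod 62176). Apply the extended Euclidean algorithm:
62176 = 1·56597 + 5579
56597 = 10·5579 + 807
5579 = 6·807 + 737
807 = 1·737 + 70
737 = 10·70 + 37
70 = 1·37 + 33
37 = 1·33 + 4
33 = 8·4 + 1
4 = 4·1 + 0
Back-substitute:
1 = 33 − 8·4
1 = −8·37 + 9·33
1 = 9·70 − 17·37
1 = −17·737 + 179·70
1 = 179·807 − 196·737
1 = −196·5579 + 1355·807
1 = 1355·56597 − 13746·5579
1 = −13746·62176 + 15101·56597
So 56597·15101 ≡ 1 (mod 62176), hence d = 15101.

15101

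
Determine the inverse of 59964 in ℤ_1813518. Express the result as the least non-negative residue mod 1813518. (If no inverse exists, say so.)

Euclidean algorithm on 1813518, 59964:
1813518 = 30*59964 + 14598
59964 = 4*14598 + 1572
14598 = 9*1572 + 450
1572 = 3*450 + 222
450 = 2*222 + 6
222 = 37*6 + 0
Since gcd = 6 > 1, 59964 is not a unit mod 1813518.

no inverse exists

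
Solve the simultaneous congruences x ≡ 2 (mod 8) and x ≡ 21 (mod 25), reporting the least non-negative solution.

Write x = 2 + 8·k. Then 8·k ≡ 21 − 2 ≡ 19 (mod 25).
Need 8⁻¹ mod 25. Extended Euclid on (25, 8):
25 = 3·8 + 1
8 = 8·1 + 0
Back-substitute:
1 = 25 − 3·8
8⁻¹ ≡ 22 (mod 25), so k ≡ 22·19 ≡ 18 (mod 25).
x = 2 + 8·18 = 146.

146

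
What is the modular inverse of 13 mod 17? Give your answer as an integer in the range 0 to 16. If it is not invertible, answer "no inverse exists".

4

Extended Euclidean algorithm:
17 = 1*13 + 4
13 = 3*4 + 1
4 = 4*1 + 0
The gcd is 1. Working backward:
1 = 13 − 3·4
1 = −3·17 + 4·13
So 13·4 ≡ 1 (mod 17).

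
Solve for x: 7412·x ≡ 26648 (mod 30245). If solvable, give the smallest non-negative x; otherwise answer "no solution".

First find gcd(7412, 30245):
30245 = 4*7412 + 597
7412 = 12*597 + 248
597 = 2*248 + 101
248 = 2*101 + 46
101 = 2*46 + 9
46 = 5*9 + 1
9 = 9*1 + 0
gcd = 1, so a unique solution mod 30245 exists.
Back-substitute for the Bézout coefficients:
1 = 46 − 5·9
1 = −5·101 + 11·46
1 = 11·248 − 27·101
1 = −27·597 + 65·248
1 = 65·7412 − 807·597
1 = −807·30245 + 3293·7412
So 7412·(3293) ≡ 1 (mod 30245), giving 7412⁻¹ ≡ 3293.
x ≡ 7412⁻¹·26648 ≡ 3293·26648 ≡ 11119 (mod 30245).

11119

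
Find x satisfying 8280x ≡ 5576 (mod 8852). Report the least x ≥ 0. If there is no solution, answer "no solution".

1414

First find gcd(8280, 8852):
8852 = 1*8280 + 572
8280 = 14*572 + 272
572 = 2*272 + 28
272 = 9*28 + 20
28 = 1*20 + 8
20 = 2*8 + 4
8 = 2*4 + 0
gcd = 4 and 4 | 5576, so solutions exist. Divide through by 4: 2070x ≡ 1394 (mod 2213).
Now find 2070⁻¹ mod 2213:
2213 = 1*2070 + 143
2070 = 14*143 + 68
143 = 2*68 + 7
68 = 9*7 + 5
7 = 1*5 + 2
5 = 2*2 + 1
2 = 2*1 + 0
Back-substitute:
1 = 5 − 2·2
1 = −2·7 + 3·5
1 = 3·68 − 29·7
1 = −29·143 + 61·68
1 = 61·2070 − 883·143
1 = −883·2213 + 944·2070
So 2070⁻¹ ≡ 944 (mod 2213).
Then x ≡ 944·1394 ≡ 1414 (mod 2213); the smallest non-negative solution is x = 1414.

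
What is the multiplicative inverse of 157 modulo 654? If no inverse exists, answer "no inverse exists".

25

Extended Euclidean algorithm:
654 = 4*157 + 26
157 = 6*26 + 1
26 = 26*1 + 0
Since gcd(157, 654) = 1, back-substitute to write 1 as a combination:
1 = 157 − 6·26
1 = −6·654 + 25·157
So 157·25 ≡ 1 (mod 654).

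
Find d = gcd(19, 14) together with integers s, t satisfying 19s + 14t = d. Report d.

1

Euclidean algorithm:
19 = 1·14 + 5
14 = 2·5 + 4
5 = 1·4 + 1
4 = 4·1 + 0
gcd(19, 14) = 1.
Working backward:
1 = 5 − 4
1 = −14 + 3·5
1 = 3·19 − 4·14
So 1 = (3)·19 + (-4)·14.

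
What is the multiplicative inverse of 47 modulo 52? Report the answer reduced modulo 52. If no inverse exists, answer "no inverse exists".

Extended Euclidean algorithm:
52 = 1*47 + 5
47 = 9*5 + 2
5 = 2*2 + 1
2 = 2*1 + 0
Since gcd(47, 52) = 1, back-substitute to write 1 as a combination:
1 = 5 − 2·2
1 = −2·47 + 19·5
1 = 19·52 − 21·47
So 47·(-21) ≡ 1 (mod 52), and -21 ≡ 31 (mod 52).

31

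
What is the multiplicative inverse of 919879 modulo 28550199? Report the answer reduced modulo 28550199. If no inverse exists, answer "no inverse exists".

9098221

Run Euclid on (28550199, 919879):
28550199 = 31·919879 + 33950
919879 = 27·33950 + 3229
33950 = 10·3229 + 1660
3229 = 1·1660 + 1569
1660 = 1·1569 + 91
1569 = 17·91 + 22
91 = 4·22 + 3
22 = 7·3 + 1
3 = 3·1 + 0
gcd = 1, so the inverse exists. Back-substitute:
1 = 22 − 7·3
1 = −7·91 + 29·22
1 = 29·1569 − 500·91
1 = −500·1660 + 529·1569
1 = 529·3229 − 1029·1660
1 = −1029·33950 + 10819·3229
1 = 10819·919879 − 293142·33950
1 = −293142·28550199 + 9098221·919879
So 919879·9098221 ≡ 1 (mod 28550199).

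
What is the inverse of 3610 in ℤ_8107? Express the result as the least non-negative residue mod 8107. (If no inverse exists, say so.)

Apply the Euclidean algorithm to 8107 and 3610:
8107 = 2·3610 + 887
3610 = 4·887 + 62
887 = 14·62 + 19
62 = 3·19 + 5
19 = 3·5 + 4
5 = 1·4 + 1
4 = 4·1 + 0
Since gcd(3610, 8107) = 1, back-substitute to write 1 as a combination:
1 = 5 − 4
1 = −19 + 4·5
1 = 4·62 − 13·19
1 = −13·887 + 186·62
1 = 186·3610 − 757·887
1 = −757·8107 + 1700·3610
So 3610·1700 ≡ 1 (mod 8107).

1700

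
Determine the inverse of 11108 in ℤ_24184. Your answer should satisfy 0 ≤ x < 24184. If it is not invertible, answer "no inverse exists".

Compute gcd(11108, 24184):
24184 = 2×11108 + 1968
11108 = 5×1968 + 1268
1968 = 1×1268 + 700
1268 = 1×700 + 568
700 = 1×568 + 132
568 = 4×132 + 40
132 = 3×40 + 12
40 = 3×12 + 4
12 = 3×4 + 0
gcd(11108, 24184) = 4 ≠ 1, so 11108 has no multiplicative inverse modulo 24184.

no inverse exists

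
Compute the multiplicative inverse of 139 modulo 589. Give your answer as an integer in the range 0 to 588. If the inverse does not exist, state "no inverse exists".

Apply the Euclidean algorithm to 589 and 139:
589 = 4×139 + 33
139 = 4×33 + 7
33 = 4×7 + 5
7 = 1×5 + 2
5 = 2×2 + 1
2 = 2×1 + 0
gcd = 1, so the inverse exists. Back-substitute:
1 = 5 − 2·2
1 = −2·7 + 3·5
1 = 3·33 − 14·7
1 = −14·139 + 59·33
1 = 59·589 − 250·139
Thus 139·(-250) ≡ 1 (mod 589); reducing, -250 mod 589 = 339.

339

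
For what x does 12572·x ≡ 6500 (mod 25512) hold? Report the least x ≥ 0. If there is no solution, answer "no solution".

3223

First find gcd(12572, 25512):
25512 = 2×12572 + 368
12572 = 34×368 + 60
368 = 6×60 + 8
60 = 7×8 + 4
8 = 2×4 + 0
gcd = 4 and 4 | 6500, so solutions exist. Divide through by 4: 3143x ≡ 1625 (mod 6378).
Now find 3143⁻¹ mod 6378:
6378 = 2×3143 + 92
3143 = 34×92 + 15
92 = 6×15 + 2
15 = 7×2 + 1
2 = 2×1 + 0
Back-substitute:
1 = 15 − 7·2
1 = −7·92 + 43·15
1 = 43·3143 − 1469·92
1 = −1469·6378 + 2981·3143
So 3143⁻¹ ≡ 2981 (mod 6378).
Then x ≡ 2981·1625 ≡ 3223 (mod 6378); the smallest non-negative solution is x = 3223.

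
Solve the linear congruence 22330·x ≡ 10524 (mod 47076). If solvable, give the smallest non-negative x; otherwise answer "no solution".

First find gcd(22330, 47076):
47076 = 2·22330 + 2416
22330 = 9·2416 + 586
2416 = 4·586 + 72
586 = 8·72 + 10
72 = 7·10 + 2
10 = 5·2 + 0
gcd = 2 and 2 | 10524, so solutions exist. Divide through by 2: 11165x ≡ 5262 (mod 23538).
Now find 11165⁻¹ mod 23538:
23538 = 2·11165 + 1208
11165 = 9·1208 + 293
1208 = 4·293 + 36
293 = 8·36 + 5
36 = 7·5 + 1
5 = 5·1 + 0
Back-substitute:
1 = 36 − 7·5
1 = −7·293 + 57·36
1 = 57·1208 − 235·293
1 = −235·11165 + 2172·1208
1 = 2172·23538 − 4579·11165
So 11165·(-4579) ≡ 1 (mod 23538), i.e. 11165⁻¹ ≡ 18959.
Then x ≡ 18959·5262 ≡ 8214 (mod 23538); the smallest non-negative solution is x = 8214.

8214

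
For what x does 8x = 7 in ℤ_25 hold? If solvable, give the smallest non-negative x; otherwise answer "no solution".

First find gcd(8, 25):
25 = 3*8 + 1
8 = 8*1 + 0
gcd = 1, so a unique solution mod 25 exists.
Back-substitute for the Bézout coefficients:
1 = 25 − 3·8
So 8·(-3) ≡ 1 (mod 25), giving 8⁻¹ ≡ 22.
x ≡ 8⁻¹·7 ≡ 22·7 ≡ 4 (mod 25).

4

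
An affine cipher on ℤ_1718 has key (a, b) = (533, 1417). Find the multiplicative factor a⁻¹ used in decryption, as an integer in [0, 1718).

Extended Euclidean algorithm:
1718 = 3×533 + 119
533 = 4×119 + 57
119 = 2×57 + 5
57 = 11×5 + 2
5 = 2×2 + 1
2 = 2×1 + 0
The gcd is 1. Working backward:
1 = 5 − 2·2
1 = −2·57 + 23·5
1 = 23·119 − 48·57
1 = −48·533 + 215·119
1 = 215·1718 − 693·533
Hence 533⁻¹ ≡ -693 ≡ 1025 (mod 1718).

1025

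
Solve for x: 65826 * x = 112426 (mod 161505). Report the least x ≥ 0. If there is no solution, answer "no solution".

no solution

gcd(65826, 161505):
161505 = 2*65826 + 29853
65826 = 2*29853 + 6120
29853 = 4*6120 + 5373
6120 = 1*5373 + 747
5373 = 7*747 + 144
747 = 5*144 + 27
144 = 5*27 + 9
27 = 3*9 + 0
gcd = 9, but 9 ∤ 112426, so the congruence has no solution.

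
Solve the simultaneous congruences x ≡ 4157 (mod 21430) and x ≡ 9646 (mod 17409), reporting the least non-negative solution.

171122707

Write x = 4157 + 21430·k. Then 21430·k ≡ 9646 − 4157 ≡ 5489 (mod 17409).
Need 21430⁻¹ mod 17409. Extended Euclid on (17409, 4021):
17409 = 4·4021 + 1325
4021 = 3·1325 + 46
1325 = 28·46 + 37
46 = 1·37 + 9
37 = 4·9 + 1
9 = 9·1 + 0
Back-substitute:
1 = 37 − 4·9
1 = −4·46 + 5·37
1 = 5·1325 − 144·46
1 = −144·4021 + 437·1325
1 = 437·17409 − 1892·4021
21430⁻¹ ≡ 15517 (mod 17409), so k ≡ 15517·5489 ≡ 7985 (mod 17409).
x = 4157 + 21430·7985 = 171122707.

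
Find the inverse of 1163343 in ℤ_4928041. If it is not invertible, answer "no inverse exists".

Extended Euclidean algorithm:
4928041 = 4×1163343 + 274669
1163343 = 4×274669 + 64667
274669 = 4×64667 + 16001
64667 = 4×16001 + 663
16001 = 24×663 + 89
663 = 7×89 + 40
89 = 2×40 + 9
40 = 4×9 + 4
9 = 2×4 + 1
4 = 4×1 + 0
gcd = 1, so the inverse exists. Back-substitute:
1 = 9 − 2·4
1 = −2·40 + 9·9
1 = 9·89 − 20·40
1 = −20·663 + 149·89
1 = 149·16001 − 3596·663
1 = −3596·64667 + 14533·16001
1 = 14533·274669 − 61728·64667
1 = −61728·1163343 + 261445·274669
1 = 261445·4928041 − 1107508·1163343
Hence 1163343⁻¹ ≡ -1107508 ≡ 3820533 (mod 4928041).

3820533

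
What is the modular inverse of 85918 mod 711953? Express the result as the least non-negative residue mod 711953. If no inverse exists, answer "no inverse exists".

485195

gcd(711953, 85918) by repeated division:
711953 = 8×85918 + 24609
85918 = 3×24609 + 12091
24609 = 2×12091 + 427
12091 = 28×427 + 135
427 = 3×135 + 22
135 = 6×22 + 3
22 = 7×3 + 1
3 = 3×1 + 0
Since gcd(85918, 711953) = 1, back-substitute to write 1 as a combination:
1 = 22 − 7·3
1 = −7·135 + 43·22
1 = 43·427 − 136·135
1 = −136·12091 + 3851·427
1 = 3851·24609 − 7838·12091
1 = −7838·85918 + 27365·24609
1 = 27365·711953 − 226758·85918
Hence 85918⁻¹ ≡ -226758 ≡ 485195 (mod 711953).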